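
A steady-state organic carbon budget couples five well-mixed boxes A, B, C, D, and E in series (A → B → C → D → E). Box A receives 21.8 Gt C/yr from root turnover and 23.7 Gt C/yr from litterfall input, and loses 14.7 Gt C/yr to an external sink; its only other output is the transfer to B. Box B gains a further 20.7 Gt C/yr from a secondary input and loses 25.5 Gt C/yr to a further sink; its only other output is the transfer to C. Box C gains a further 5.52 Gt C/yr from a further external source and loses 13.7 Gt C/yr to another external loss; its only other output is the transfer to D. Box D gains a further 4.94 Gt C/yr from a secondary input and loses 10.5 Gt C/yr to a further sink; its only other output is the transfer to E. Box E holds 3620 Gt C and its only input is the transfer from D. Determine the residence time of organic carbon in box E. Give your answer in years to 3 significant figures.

295 yr

Box A: F(A→B) = (21.8 + 23.7) − 14.7 = 30.800 Gt C/yr.
Box B: F(B→C) = (30.800 + 20.7) − 25.5 = 26.000 Gt C/yr.
Box C: F(C→D) = (26.000 + 5.52) − 13.7 = 17.820 Gt C/yr.
Box D: F(D→E) = (17.820 + 4.94) − 10.5 = 12.260 Gt C/yr.
Box E throughput = its input = 12.260 Gt C/yr; τ = 3620 / 12.260 = 295.3 yr.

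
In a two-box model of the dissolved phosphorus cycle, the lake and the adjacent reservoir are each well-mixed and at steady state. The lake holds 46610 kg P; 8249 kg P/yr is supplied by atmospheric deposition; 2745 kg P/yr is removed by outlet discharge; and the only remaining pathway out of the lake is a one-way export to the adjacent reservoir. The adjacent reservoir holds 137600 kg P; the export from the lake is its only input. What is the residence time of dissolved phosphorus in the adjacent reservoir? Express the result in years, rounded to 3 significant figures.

25.0 yr

Balance the lake: ΣF_in = 8249.0 kg P/yr.
Export to the adjacent reservoir = ΣF_in − (2745) = 5504.0 kg P/yr.
At steady state the output of the adjacent reservoir equals its input, 5504.0 kg P/yr.
τ = M / F = 137600 / 5504.0 = 25.00 yr.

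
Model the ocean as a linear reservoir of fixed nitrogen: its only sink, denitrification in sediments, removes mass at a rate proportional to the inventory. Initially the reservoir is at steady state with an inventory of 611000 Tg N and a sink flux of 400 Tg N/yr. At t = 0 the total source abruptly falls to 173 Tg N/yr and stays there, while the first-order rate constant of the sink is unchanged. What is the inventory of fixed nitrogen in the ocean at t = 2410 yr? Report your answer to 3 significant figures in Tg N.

336000 Tg N

τ = M₀/F₀ = 611000/400 = 1528 yr; rate constant k = 1/τ.
New steady state M_∞ = F₁/k = F₁·τ = 173 × 1528 = 264260 Tg N.
M(t) = M_∞ + (M₀ − M_∞)·e^(−t/τ); t/τ = 2410/1528 = 1.578, so e^(−t/τ) = 0.2064.
M(t) = 264260 + 346700 × 0.2064 = 335840 Tg N.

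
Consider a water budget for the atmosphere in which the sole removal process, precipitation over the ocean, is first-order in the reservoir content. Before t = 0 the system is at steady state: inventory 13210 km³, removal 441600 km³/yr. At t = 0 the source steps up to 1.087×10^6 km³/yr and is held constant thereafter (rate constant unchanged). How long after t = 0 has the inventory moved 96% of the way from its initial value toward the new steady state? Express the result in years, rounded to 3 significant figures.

τ = M₀/F₀ = 13210/441600 = 0.02991 yr.
The remaining gap fraction is e^(−t/τ); 96% covered ⇒ e^(−t/τ) = 0.0400.
t = −τ ln(0.0400) = 0.02991 × 3.219 = 0.09629 yr.

0.0963 yr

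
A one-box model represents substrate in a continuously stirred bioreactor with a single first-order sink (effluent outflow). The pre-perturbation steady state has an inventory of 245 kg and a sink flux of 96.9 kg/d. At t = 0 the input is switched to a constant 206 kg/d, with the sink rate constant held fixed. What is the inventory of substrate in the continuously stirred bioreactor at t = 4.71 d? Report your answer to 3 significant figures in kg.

478 kg

τ = M₀/F₀ = 245/96.9 = 2.528 d; rate constant k = 1/τ.
New steady state M_∞ = F₁/k = F₁·τ = 206 × 2.528 = 520.85 kg.
M(t) = M_∞ + (M₀ − M_∞)·e^(−t/τ); t/τ = 4.71/2.528 = 1.863, so e^(−t/τ) = 0.1552.
M(t) = 520.85 − 275.8 × 0.1552 = 478.03 kg.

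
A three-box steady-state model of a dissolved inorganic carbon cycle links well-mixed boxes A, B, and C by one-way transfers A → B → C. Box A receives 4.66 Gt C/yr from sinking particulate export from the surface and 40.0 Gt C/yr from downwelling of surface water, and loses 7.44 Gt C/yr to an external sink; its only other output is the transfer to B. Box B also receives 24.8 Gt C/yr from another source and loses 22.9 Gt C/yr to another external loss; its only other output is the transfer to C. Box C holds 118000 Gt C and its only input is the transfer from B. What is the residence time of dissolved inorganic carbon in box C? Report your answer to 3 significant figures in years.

Box A: F(A→B) = (4.66 + 40.0) − 7.44 = 37.220 Gt C/yr.
Box B: F(B→C) = (37.220 + 24.8) − 22.9 = 39.120 Gt C/yr.
Box C throughput = its input = 39.120 Gt C/yr; τ = 118000 / 39.120 = 3016 yr.

3020 yr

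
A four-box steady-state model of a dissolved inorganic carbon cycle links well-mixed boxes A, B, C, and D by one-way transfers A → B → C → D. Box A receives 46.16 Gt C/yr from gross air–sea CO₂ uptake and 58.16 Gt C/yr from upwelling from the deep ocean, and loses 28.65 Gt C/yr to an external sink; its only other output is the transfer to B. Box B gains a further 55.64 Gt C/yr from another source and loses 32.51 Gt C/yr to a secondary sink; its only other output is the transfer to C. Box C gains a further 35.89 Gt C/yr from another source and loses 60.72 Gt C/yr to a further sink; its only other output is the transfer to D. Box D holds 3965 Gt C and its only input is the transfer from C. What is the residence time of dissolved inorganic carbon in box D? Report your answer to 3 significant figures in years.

53.6 yr

Box A: F(A→B) = (46.16 + 58.16) − 28.65 = 75.670 Gt C/yr.
Box B: F(B→C) = (75.670 + 55.64) − 32.51 = 98.800 Gt C/yr.
Box C: F(C→D) = (98.800 + 35.89) − 60.72 = 73.970 Gt C/yr.
Box D throughput = its input = 73.970 Gt C/yr; τ = 3965 / 73.970 = 53.60 yr.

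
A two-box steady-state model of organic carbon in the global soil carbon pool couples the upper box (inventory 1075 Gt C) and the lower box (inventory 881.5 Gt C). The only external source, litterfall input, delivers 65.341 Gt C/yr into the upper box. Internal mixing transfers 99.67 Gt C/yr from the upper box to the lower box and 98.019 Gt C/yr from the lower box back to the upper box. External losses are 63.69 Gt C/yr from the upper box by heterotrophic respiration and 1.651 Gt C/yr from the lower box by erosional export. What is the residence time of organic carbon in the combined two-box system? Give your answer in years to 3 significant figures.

29.9 yr

For the system as a whole, the A↔B exchange is internal and contributes nothing to the throughput; only the external sinks remove mass.
M_total = 1075 + 881.5 = 1956.5 Gt C.
ΣF_external_out = 63.69 + 1.651 = 65.341 Gt C/yr.
τ = M_total / ΣF_ext = 1956.5 / 65.341 = 29.94 yr.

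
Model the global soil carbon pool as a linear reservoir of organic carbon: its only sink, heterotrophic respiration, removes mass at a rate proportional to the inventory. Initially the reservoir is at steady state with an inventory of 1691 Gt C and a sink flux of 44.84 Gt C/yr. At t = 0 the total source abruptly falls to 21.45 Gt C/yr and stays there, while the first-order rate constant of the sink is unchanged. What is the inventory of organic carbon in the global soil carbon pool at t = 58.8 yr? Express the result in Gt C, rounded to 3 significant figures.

994 Gt C

τ = M₀/F₀ = 1691/44.84 = 37.71 yr; rate constant k = 1/τ.
New steady state M_∞ = F₁/k = F₁·τ = 21.45 × 37.71 = 808.92 Gt C.
M(t) = M_∞ + (M₀ − M_∞)·e^(−t/τ); t/τ = 58.8/37.71 = 1.559, so e^(−t/τ) = 0.2103.
M(t) = 808.92 + 882.1 × 0.2103 = 994.43 Gt C.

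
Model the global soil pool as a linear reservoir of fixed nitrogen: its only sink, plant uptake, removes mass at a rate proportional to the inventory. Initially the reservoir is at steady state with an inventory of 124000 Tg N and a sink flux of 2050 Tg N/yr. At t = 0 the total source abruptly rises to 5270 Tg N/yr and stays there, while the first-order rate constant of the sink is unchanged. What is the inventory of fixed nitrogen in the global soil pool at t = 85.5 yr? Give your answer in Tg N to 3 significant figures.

271000 Tg N

τ = M₀/F₀ = 124000/2050 = 60.49 yr; rate constant k = 1/τ.
New steady state M_∞ = F₁/k = F₁·τ = 5270 × 60.49 = 318770 Tg N.
M(t) = M_∞ + (M₀ − M_∞)·e^(−t/τ); t/τ = 85.5/60.49 = 1.414, so e^(−t/τ) = 0.2433.
M(t) = 318770 − 194800 × 0.2433 = 271390 Tg N.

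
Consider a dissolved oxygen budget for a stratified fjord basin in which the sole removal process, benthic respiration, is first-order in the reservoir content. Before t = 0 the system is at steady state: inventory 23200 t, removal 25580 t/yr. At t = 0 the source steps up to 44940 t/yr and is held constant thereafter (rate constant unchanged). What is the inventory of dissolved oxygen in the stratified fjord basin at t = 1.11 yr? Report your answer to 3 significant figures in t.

τ = M₀/F₀ = 23200/25580 = 0.9070 yr; rate constant k = 1/τ.
New steady state M_∞ = F₁/k = F₁·τ = 44940 × 0.9070 = 40759 t.
M(t) = M_∞ + (M₀ − M_∞)·e^(−t/τ); t/τ = 1.11/0.9070 = 1.224, so e^(−t/τ) = 0.2941.
M(t) = 40759 − 17560 × 0.2941 = 35595 t.

35600 t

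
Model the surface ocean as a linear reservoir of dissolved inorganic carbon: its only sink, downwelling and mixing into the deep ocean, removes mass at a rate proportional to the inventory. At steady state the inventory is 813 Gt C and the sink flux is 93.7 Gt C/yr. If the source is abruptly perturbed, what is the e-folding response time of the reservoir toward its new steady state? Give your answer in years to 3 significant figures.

8.68 yr

For a linear reservoir the response time equals the residence time τ = M/F.
τ = 813 / 93.7 = 8.677 yr.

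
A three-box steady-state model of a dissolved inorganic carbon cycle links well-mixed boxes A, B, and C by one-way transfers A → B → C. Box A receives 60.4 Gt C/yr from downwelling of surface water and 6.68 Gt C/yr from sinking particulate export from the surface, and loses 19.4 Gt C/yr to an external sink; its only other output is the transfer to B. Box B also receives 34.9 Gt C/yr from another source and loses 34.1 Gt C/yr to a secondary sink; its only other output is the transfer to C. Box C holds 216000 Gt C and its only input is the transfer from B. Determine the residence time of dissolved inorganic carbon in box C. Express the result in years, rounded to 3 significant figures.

Box A: F(A→B) = (60.4 + 6.68) − 19.4 = 47.680 Gt C/yr.
Box B: F(B→C) = (47.680 + 34.9) − 34.1 = 48.480 Gt C/yr.
Box C throughput = its input = 48.480 Gt C/yr; τ = 216000 / 48.480 = 4455 yr.

4460 yr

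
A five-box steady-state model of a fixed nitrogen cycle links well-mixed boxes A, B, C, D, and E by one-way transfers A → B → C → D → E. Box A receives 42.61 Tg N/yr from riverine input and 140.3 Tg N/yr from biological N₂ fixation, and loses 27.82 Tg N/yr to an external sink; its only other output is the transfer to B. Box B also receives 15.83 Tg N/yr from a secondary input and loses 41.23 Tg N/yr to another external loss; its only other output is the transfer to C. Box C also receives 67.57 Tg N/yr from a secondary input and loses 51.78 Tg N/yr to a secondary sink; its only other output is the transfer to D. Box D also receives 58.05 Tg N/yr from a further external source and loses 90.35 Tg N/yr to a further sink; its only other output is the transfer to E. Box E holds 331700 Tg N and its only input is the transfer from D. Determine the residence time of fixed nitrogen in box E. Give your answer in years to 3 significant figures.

Box A: F(A→B) = (42.61 + 140.3) − 27.82 = 155.09 Tg N/yr.
Box B: F(B→C) = (155.09 + 15.83) − 41.23 = 129.69 Tg N/yr.
Box C: F(C→D) = (129.69 + 67.57) − 51.78 = 145.48 Tg N/yr.
Box D: F(D→E) = (145.48 + 58.05) − 90.35 = 113.18 Tg N/yr.
Box E throughput = its input = 113.18 Tg N/yr; τ = 331700 / 113.18 = 2931 yr.

2930 yr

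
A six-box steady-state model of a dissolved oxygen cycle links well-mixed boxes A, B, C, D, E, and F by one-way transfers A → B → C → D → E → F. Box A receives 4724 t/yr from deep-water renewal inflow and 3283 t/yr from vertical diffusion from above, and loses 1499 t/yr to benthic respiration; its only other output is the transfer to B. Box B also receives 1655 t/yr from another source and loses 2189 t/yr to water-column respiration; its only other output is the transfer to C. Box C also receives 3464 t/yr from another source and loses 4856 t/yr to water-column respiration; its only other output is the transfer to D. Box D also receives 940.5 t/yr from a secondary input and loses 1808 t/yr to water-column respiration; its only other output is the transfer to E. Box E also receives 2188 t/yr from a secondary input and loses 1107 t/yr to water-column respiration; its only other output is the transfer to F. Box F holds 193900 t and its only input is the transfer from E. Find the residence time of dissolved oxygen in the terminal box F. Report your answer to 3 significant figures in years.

Box A: F(A→B) = (4724 + 3283) − 1499 = 6508.0 t/yr.
Box B: F(B→C) = (6508.0 + 1655) − 2189 = 5974.0 t/yr.
Box C: F(C→D) = (5974.0 + 3464) − 4856 = 4582.0 t/yr.
Box D: F(D→E) = (4582.0 + 940.5) − 1808 = 3714.5 t/yr.
Box E: F(E→F) = (3714.5 + 2188) − 1107 = 4795.5 t/yr.
Box F throughput = its input = 4795.5 t/yr; τ = 193900 / 4795.5 = 40.43 yr.

40.4 yr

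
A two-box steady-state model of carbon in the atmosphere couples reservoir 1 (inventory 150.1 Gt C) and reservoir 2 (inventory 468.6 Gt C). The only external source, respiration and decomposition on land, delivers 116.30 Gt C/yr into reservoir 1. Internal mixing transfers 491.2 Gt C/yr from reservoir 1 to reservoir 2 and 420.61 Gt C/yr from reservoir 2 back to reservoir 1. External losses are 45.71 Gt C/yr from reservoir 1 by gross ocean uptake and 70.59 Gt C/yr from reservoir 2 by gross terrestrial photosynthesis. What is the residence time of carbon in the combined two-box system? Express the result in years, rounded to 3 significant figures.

Residence time in the combined system uses the total inventory and the total *external* removal — internal exchanges between the two boxes cancel.
M_total = 150.1 + 468.6 = 618.70 Gt C.
ΣF_external_out = 45.71 + 70.59 = 116.30 Gt C/yr.
τ = M_total / ΣF_ext = 618.70 / 116.30 = 5.320 yr.

5.32 yr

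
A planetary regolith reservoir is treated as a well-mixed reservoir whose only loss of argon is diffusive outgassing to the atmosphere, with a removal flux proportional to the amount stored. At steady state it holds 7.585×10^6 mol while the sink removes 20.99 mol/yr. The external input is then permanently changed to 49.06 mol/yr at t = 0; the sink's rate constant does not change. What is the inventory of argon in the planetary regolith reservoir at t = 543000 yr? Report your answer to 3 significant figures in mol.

The sink rate constant is k = F₀/M₀ = 20.99/7.585×10^6 = 2.767×10^-6 yr⁻¹.
Solving dM/dt = F₁ − kM with M(0) = M₀ gives M(t) = F₁/k + (M₀ − F₁/k)·e^(−kt).
F₁/k = 49.06/2.767×10^-6 = 1.7728×10^7 mol; kt = 2.767×10^-6 × 543000 = 1.503, e^(−kt) = 0.2225.
M(543000) = 1.7728×10^7 + (7.585×10^6 − 1.7728×10^7) × 0.2225 = 1.7728×10^7 − 2.257×10^6 = 1.5471×10^7 mol.

1.55×10^7 mol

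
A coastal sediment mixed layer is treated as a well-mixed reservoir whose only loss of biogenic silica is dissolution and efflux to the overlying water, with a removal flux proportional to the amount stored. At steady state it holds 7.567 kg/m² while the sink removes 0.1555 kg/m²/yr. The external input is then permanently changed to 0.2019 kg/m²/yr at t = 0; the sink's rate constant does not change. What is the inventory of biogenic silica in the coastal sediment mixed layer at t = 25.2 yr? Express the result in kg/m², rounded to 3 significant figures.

Residence time τ = M₀/F₀ = 48.66 yr. The eventual steady state is M_∞ = M₀·(F₁/F₀) = 7.567 × 0.2019/0.1555 = 9.8249 kg/m².
The anomaly ΔM(t) = M(t) − M_∞ decays as ΔM₀·e^(−t/τ) with ΔM₀ = 7.567 − 9.8249 = −2.258 kg/m².
At t = 25.2 yr, e^(−t/τ) = e^(−0.5179) = 0.5958, so ΔM = −1.345 kg/m² and M = 9.8249 − 1.345 = 8.4797 kg/m².

8.48 kg/m²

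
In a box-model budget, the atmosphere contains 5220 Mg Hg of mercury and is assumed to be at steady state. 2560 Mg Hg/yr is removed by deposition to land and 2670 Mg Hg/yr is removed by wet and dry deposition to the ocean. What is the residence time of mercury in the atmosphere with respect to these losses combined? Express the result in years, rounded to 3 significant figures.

0.998 yr

Total removal = 2560 + 2670 = 5230.0 Mg Hg/yr.
τ = M / ΣF_out = 5220 / 5230.0 = 0.9981 yr.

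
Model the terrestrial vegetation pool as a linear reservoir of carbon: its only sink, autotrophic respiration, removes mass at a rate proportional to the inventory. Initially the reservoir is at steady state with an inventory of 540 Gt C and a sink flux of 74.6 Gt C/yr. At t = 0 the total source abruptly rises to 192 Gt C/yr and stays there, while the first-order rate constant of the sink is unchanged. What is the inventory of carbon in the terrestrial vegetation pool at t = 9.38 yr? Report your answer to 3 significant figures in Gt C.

1160 Gt C

Residence time τ = M₀/F₀ = 7.239 yr. The eventual steady state is M_∞ = M₀·(F₁/F₀) = 540 × 192/74.6 = 1389.8 Gt C.
The anomaly ΔM(t) = M(t) − M_∞ decays as ΔM₀·e^(−t/τ) with ΔM₀ = 540 − 1389.8 = −849.8 Gt C.
At t = 9.38 yr, e^(−t/τ) = e^(−1.296) = 0.2737, so ΔM = −232.6 Gt C and M = 1389.8 − 232.6 = 1157.2 Gt C.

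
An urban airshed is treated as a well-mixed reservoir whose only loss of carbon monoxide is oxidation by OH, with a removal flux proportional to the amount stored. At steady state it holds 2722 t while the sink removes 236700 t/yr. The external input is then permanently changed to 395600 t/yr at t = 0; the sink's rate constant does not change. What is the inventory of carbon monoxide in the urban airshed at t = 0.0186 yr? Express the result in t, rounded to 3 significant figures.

Residence time τ = M₀/F₀ = 0.01150 yr. The eventual steady state is M_∞ = M₀·(F₁/F₀) = 2722 × 395600/236700 = 4549.3 t.
The anomaly ΔM(t) = M(t) − M_∞ decays as ΔM₀·e^(−t/τ) with ΔM₀ = 2722 − 4549.3 = −1827 t.
At t = 0.0186 yr, e^(−t/τ) = e^(−1.617) = 0.1984, so ΔM = −362.6 t and M = 4549.3 − 362.6 = 4186.8 t.

4190 t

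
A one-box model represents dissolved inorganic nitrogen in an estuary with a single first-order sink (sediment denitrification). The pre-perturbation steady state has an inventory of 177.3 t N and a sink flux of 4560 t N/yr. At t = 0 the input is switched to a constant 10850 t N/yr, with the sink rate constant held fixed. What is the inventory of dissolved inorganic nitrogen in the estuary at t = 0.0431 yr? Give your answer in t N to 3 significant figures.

The sink rate constant is k = F₀/M₀ = 4560/177.3 = 25.72 yr⁻¹.
Solving dM/dt = F₁ − kM with M(0) = M₀ gives M(t) = F₁/k + (M₀ − F₁/k)·e^(−kt).
F₁/k = 10850/25.72 = 421.87 t N; kt = 25.72 × 0.0431 = 1.108, e^(−kt) = 0.3301.
M(0.0431) = 421.87 + (177.3 − 421.87) × 0.3301 = 421.87 − 80.72 = 341.15 t N.

341 t N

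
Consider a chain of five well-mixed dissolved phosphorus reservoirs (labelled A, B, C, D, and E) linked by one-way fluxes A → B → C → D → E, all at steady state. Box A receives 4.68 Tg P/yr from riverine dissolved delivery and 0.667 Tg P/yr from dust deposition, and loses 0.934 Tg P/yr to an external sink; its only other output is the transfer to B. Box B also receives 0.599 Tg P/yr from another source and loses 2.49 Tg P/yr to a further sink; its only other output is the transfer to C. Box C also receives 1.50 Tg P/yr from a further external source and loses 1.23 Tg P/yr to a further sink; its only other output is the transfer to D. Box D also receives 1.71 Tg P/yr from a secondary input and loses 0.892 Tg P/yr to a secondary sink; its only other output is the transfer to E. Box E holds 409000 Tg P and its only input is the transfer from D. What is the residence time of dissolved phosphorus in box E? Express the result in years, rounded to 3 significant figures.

113000 yr

Box A: F(A→B) = (4.68 + 0.667) − 0.934 = 4.4130 Tg P/yr.
Box B: F(B→C) = (4.4130 + 0.599) − 2.49 = 2.5220 Tg P/yr.
Box C: F(C→D) = (2.5220 + 1.50) − 1.23 = 2.7920 Tg P/yr.
Box D: F(D→E) = (2.7920 + 1.71) − 0.892 = 3.6100 Tg P/yr.
Box E throughput = its input = 3.6100 Tg P/yr; τ = 409000 / 3.6100 = 113300 yr.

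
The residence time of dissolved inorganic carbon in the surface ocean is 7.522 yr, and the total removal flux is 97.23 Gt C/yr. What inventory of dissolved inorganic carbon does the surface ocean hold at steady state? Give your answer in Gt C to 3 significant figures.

τ = M/F ⇒ M = τ × F = 7.522 × 97.23 = 731.4 Gt C.

731 Gt C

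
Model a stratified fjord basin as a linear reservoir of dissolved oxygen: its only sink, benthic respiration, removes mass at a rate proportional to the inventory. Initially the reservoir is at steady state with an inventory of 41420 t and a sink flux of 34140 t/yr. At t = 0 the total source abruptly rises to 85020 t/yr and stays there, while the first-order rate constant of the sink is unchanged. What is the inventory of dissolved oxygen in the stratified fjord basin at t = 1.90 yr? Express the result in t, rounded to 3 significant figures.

90300 t

τ = M₀/F₀ = 41420/34140 = 1.213 yr; rate constant k = 1/τ.
New steady state M_∞ = F₁/k = F₁·τ = 85020 × 1.213 = 103150 t.
M(t) = M_∞ + (M₀ − M_∞)·e^(−t/τ); t/τ = 1.90/1.213 = 1.566, so e^(−t/τ) = 0.2089.
M(t) = 103150 − 61730 × 0.2089 = 90256 t.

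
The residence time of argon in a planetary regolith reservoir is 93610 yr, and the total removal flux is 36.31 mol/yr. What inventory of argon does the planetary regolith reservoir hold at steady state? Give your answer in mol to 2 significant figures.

τ = M/F ⇒ M = τ × F = 93610 × 36.31 = 3.399×10^6 mol.

3.4×10^6 mol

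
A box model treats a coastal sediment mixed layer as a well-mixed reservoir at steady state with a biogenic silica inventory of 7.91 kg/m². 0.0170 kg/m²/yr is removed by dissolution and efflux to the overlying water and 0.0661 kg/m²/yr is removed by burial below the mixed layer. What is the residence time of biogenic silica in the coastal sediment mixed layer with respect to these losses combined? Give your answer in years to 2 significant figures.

Total removal = 0.01700 + 0.06610 = 0.083100 kg/m²/yr.
τ = M / ΣF_out = 7.91 / 0.083100 = 95.19 yr.

95 yr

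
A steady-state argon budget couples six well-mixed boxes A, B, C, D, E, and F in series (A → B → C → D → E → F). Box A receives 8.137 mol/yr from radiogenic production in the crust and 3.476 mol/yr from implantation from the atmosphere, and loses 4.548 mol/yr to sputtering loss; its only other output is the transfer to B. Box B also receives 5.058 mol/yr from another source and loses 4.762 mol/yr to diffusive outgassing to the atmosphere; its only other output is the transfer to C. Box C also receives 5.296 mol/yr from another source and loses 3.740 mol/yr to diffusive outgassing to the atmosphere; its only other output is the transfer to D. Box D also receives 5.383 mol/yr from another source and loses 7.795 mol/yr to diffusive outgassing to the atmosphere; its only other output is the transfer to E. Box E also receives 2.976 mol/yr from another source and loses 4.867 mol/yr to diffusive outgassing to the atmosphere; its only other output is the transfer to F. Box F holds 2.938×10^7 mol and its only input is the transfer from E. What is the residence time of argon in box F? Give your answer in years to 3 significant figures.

Box A: F(A→B) = (8.137 + 3.476) − 4.548 = 7.0650 mol/yr.
Box B: F(B→C) = (7.0650 + 5.058) − 4.762 = 7.3610 mol/yr.
Box C: F(C→D) = (7.3610 + 5.296) − 3.740 = 8.9170 mol/yr.
Box D: F(D→E) = (8.9170 + 5.383) − 7.795 = 6.5050 mol/yr.
Box E: F(E→F) = (6.5050 + 2.976) − 4.867 = 4.6140 mol/yr.
Box F throughput = its input = 4.6140 mol/yr; τ = 2.938×10^7 / 4.6140 = 6.368×10^6 yr.

6.37×10^6 yr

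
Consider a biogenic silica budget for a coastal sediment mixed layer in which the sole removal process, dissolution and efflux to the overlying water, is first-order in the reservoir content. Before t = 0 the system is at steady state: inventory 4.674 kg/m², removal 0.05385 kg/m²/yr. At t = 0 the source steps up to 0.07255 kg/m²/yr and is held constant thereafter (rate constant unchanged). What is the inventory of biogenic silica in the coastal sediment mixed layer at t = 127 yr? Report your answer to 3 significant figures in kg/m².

5.92 kg/m²

τ = M₀/F₀ = 4.674/0.05385 = 86.80 yr; rate constant k = 1/τ.
New steady state M_∞ = F₁/k = F₁·τ = 0.07255 × 86.80 = 6.2971 kg/m².
M(t) = M_∞ + (M₀ − M_∞)·e^(−t/τ); t/τ = 127/86.80 = 1.463, so e^(−t/τ) = 0.2315.
M(t) = 6.2971 − 1.623 × 0.2315 = 5.9214 kg/m².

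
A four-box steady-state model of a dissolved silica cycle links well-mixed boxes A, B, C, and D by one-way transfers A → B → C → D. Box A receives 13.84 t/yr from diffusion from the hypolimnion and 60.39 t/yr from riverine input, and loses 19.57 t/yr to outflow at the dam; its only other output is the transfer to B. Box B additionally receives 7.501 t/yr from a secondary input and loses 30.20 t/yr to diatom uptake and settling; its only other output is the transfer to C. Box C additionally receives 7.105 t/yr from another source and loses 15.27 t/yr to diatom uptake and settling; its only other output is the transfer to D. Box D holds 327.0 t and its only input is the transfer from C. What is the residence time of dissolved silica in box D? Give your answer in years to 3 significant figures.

13.7 yr

Box A: F(A→B) = (13.84 + 60.39) − 19.57 = 54.660 t/yr.
Box B: F(B→C) = (54.660 + 7.501) − 30.20 = 31.961 t/yr.
Box C: F(C→D) = (31.961 + 7.105) − 15.27 = 23.796 t/yr.
Box D throughput = its input = 23.796 t/yr; τ = 327.0 / 23.796 = 13.74 yr.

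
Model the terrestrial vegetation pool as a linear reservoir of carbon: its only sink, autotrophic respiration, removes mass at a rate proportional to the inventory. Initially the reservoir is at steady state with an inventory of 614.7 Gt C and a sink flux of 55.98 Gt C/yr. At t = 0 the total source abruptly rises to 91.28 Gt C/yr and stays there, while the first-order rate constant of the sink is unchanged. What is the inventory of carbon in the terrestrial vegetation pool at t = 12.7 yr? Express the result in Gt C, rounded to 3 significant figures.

τ = M₀/F₀ = 614.7/55.98 = 10.98 yr; rate constant k = 1/τ.
New steady state M_∞ = F₁/k = F₁·τ = 91.28 × 10.98 = 1002.3 Gt C.
M(t) = M_∞ + (M₀ − M_∞)·e^(−t/τ); t/τ = 12.7/10.98 = 1.157, so e^(−t/τ) = 0.3146.
M(t) = 1002.3 − 387.6 × 0.3146 = 880.39 Gt C.

880 Gt C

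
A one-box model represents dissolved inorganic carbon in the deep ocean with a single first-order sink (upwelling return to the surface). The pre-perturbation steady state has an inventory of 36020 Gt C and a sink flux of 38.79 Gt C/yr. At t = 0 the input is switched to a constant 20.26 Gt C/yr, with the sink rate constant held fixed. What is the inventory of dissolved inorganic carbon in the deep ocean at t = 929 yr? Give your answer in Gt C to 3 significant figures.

25100 Gt C

Residence time τ = M₀/F₀ = 928.6 yr. The eventual steady state is M_∞ = M₀·(F₁/F₀) = 36020 × 20.26/38.79 = 18813 Gt C.
The anomaly ΔM(t) = M(t) − M_∞ decays as ΔM₀·e^(−t/τ) with ΔM₀ = 36020 − 18813 = 17210 Gt C.
At t = 929 yr, e^(−t/τ) = e^(−1.000) = 0.3677, so ΔM = 6327 Gt C and M = 18813 + 6327 = 25140 Gt C.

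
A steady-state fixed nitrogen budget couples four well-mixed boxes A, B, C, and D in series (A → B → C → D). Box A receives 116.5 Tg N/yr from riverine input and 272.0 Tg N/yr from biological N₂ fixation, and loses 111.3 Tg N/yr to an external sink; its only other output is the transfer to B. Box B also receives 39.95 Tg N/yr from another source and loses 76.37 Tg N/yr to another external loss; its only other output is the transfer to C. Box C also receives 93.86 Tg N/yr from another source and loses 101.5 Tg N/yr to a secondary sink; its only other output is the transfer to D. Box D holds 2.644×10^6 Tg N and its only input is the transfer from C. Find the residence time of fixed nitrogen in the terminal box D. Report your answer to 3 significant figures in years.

11300 yr

Box A: F(A→B) = (116.5 + 272.0) − 111.3 = 277.20 Tg N/yr.
Box B: F(B→C) = (277.20 + 39.95) − 76.37 = 240.78 Tg N/yr.
Box C: F(C→D) = (240.78 + 93.86) − 101.5 = 233.14 Tg N/yr.
Box D throughput = its input = 233.14 Tg N/yr; τ = 2.644×10^6 / 233.14 = 11340 yr.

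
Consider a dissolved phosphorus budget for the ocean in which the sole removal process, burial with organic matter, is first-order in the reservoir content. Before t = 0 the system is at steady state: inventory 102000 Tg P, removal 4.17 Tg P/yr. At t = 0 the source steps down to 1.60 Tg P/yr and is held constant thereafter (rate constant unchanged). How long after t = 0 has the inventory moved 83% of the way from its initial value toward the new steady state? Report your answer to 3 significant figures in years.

43300 yr

τ = M₀/F₀ = 102000/4.17 = 24460 yr.
The remaining gap fraction is e^(−t/τ); 83% covered ⇒ e^(−t/τ) = 0.170.
t = −τ ln(0.170) = 24460 × 1.772 = 43340 yr.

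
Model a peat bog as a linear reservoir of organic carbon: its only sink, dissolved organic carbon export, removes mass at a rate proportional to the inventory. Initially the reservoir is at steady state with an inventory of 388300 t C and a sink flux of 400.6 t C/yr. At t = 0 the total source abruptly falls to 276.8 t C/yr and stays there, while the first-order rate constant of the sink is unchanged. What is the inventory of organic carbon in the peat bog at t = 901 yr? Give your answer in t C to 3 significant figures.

Residence time τ = M₀/F₀ = 969.3 yr. The eventual steady state is M_∞ = M₀·(F₁/F₀) = 388300 × 276.8/400.6 = 268300 t C.
The anomaly ΔM(t) = M(t) − M_∞ decays as ΔM₀·e^(−t/τ) with ΔM₀ = 388300 − 268300 = 120000 t C.
At t = 901 yr, e^(−t/τ) = e^(−0.9295) = 0.3947, so ΔM = 47370 t C and M = 268300 + 47370 = 315670 t C.

316000 t C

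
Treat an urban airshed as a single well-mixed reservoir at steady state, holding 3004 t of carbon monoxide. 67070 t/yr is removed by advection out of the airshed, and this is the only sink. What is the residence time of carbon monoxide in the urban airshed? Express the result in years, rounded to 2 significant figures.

τ = M / F = 3004 / 67070 = 0.04479 yr.

0.045 yr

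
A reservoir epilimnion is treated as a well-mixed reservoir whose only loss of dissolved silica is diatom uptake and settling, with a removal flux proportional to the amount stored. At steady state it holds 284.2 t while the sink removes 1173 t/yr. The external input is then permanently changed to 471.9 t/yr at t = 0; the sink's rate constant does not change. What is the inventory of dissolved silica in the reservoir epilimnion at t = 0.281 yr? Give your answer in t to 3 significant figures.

168 t

τ = M₀/F₀ = 284.2/1173 = 0.2423 yr; rate constant k = 1/τ.
New steady state M_∞ = F₁/k = F₁·τ = 471.9 × 0.2423 = 114.33 t.
M(t) = M_∞ + (M₀ − M_∞)·e^(−t/τ); t/τ = 0.281/0.2423 = 1.160, so e^(−t/τ) = 0.3136.
M(t) = 114.33 + 169.9 × 0.3136 = 167.60 t.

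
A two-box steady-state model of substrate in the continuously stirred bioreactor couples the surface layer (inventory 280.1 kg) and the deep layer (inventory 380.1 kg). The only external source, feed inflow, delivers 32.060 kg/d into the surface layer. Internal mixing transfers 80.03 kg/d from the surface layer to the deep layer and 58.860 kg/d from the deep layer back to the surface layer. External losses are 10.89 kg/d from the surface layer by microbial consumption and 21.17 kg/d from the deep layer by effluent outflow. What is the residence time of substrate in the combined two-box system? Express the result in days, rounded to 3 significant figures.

Residence time in the combined system uses the total inventory and the total *external* removal — internal exchanges between the two boxes cancel.
M_total = 280.1 + 380.1 = 660.20 kg.
ΣF_external_out = 10.89 + 21.17 = 32.060 kg/d.
τ = M_total / ΣF_ext = 660.20 / 32.060 = 20.59 d.

20.6 d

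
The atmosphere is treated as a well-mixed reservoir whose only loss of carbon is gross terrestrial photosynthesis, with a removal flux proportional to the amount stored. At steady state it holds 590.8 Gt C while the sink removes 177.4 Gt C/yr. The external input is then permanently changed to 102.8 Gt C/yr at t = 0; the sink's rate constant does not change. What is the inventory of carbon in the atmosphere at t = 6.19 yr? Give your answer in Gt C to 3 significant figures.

τ = M₀/F₀ = 590.8/177.4 = 3.330 yr; rate constant k = 1/τ.
New steady state M_∞ = F₁/k = F₁·τ = 102.8 × 3.330 = 342.36 Gt C.
M(t) = M_∞ + (M₀ − M_∞)·e^(−t/τ); t/τ = 6.19/3.330 = 1.859, so e^(−t/τ) = 0.1559.
M(t) = 342.36 + 248.4 × 0.1559 = 381.08 Gt C.

381 Gt C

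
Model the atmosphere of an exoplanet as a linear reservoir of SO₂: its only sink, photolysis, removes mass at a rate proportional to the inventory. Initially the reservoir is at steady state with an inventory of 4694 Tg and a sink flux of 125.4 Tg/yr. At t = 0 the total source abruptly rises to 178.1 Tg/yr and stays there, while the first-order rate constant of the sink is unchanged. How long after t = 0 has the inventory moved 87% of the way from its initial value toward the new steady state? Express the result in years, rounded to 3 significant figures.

τ = M₀/F₀ = 4694/125.4 = 37.43 yr.
The remaining gap fraction is e^(−t/τ); 87% covered ⇒ e^(−t/τ) = 0.130.
t = −τ ln(0.130) = 37.43 × 2.040 = 76.37 yr.

76.4 yr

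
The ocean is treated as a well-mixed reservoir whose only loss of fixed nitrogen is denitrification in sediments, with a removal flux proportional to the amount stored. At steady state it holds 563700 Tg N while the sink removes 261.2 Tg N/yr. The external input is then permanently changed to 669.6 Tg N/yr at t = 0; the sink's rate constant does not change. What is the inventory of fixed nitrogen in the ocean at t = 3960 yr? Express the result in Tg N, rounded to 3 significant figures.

1.30×10^6 Tg N

τ = M₀/F₀ = 563700/261.2 = 2158 yr; rate constant k = 1/τ.
New steady state M_∞ = F₁/k = F₁·τ = 669.6 × 2158 = 1.4451×10^6 Tg N.
M(t) = M_∞ + (M₀ − M_∞)·e^(−t/τ); t/τ = 3960/2158 = 1.835, so e^(−t/τ) = 0.1596.
M(t) = 1.4451×10^6 − 881400 × 0.1596 = 1.3044×10^6 Tg N.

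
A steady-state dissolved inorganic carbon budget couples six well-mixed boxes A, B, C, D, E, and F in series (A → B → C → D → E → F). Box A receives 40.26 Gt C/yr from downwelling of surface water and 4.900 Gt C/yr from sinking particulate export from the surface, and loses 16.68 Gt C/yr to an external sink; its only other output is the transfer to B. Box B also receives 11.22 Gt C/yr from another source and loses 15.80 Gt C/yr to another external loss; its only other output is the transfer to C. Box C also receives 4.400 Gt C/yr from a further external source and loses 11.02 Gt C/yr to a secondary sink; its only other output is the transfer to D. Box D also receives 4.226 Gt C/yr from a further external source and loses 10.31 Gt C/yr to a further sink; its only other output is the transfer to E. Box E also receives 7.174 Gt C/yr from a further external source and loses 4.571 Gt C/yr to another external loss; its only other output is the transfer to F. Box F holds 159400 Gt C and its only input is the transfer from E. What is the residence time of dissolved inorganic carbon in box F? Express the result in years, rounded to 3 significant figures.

Box A: F(A→B) = (40.26 + 4.900) − 16.68 = 28.480 Gt C/yr.
Box B: F(B→C) = (28.480 + 11.22) − 15.80 = 23.900 Gt C/yr.
Box C: F(C→D) = (23.900 + 4.400) − 11.02 = 17.280 Gt C/yr.
Box D: F(D→E) = (17.280 + 4.226) − 10.31 = 11.196 Gt C/yr.
Box E: F(E→F) = (11.196 + 7.174) − 4.571 = 13.799 Gt C/yr.
Box F throughput = its input = 13.799 Gt C/yr; τ = 159400 / 13.799 = 11550 yr.

11600 yr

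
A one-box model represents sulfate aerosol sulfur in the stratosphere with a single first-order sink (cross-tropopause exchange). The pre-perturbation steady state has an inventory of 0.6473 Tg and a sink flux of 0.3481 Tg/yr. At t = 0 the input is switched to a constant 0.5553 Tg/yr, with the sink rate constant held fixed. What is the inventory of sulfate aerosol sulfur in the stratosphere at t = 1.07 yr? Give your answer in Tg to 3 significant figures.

0.816 Tg

τ = M₀/F₀ = 0.6473/0.3481 = 1.860 yr; rate constant k = 1/τ.
New steady state M_∞ = F₁/k = F₁·τ = 0.5553 × 1.860 = 1.0326 Tg.
M(t) = M_∞ + (M₀ − M_∞)·e^(−t/τ); t/τ = 1.07/1.860 = 0.5754, so e^(−t/τ) = 0.5625.
M(t) = 1.0326 − 0.3853 × 0.5625 = 0.81588 Tg.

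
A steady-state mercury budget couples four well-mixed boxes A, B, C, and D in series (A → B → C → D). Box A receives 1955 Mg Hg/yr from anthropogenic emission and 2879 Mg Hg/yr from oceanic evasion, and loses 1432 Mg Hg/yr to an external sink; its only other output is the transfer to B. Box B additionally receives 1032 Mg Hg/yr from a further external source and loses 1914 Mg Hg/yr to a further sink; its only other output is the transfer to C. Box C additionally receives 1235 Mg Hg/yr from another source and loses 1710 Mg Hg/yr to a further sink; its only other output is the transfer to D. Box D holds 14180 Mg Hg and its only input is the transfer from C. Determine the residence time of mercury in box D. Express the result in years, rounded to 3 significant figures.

Box A: F(A→B) = (1955 + 2879) − 1432 = 3402.0 Mg Hg/yr.
Box B: F(B→C) = (3402.0 + 1032) − 1914 = 2520.0 Mg Hg/yr.
Box C: F(C→D) = (2520.0 + 1235) − 1710 = 2045.0 Mg Hg/yr.
Box D throughput = its input = 2045.0 Mg Hg/yr; τ = 14180 / 2045.0 = 6.934 yr.

6.93 yr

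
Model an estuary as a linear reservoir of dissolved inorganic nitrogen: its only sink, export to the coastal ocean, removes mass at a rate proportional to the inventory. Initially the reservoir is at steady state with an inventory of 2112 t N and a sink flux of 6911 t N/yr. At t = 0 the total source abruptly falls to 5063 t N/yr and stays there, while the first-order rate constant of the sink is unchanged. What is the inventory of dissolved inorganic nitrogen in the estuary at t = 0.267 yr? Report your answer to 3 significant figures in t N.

τ = M₀/F₀ = 2112/6911 = 0.3056 yr; rate constant k = 1/τ.
New steady state M_∞ = F₁/k = F₁·τ = 5063 × 0.3056 = 1547.3 t N.
M(t) = M_∞ + (M₀ − M_∞)·e^(−t/τ); t/τ = 0.267/0.3056 = 0.8737, so e^(−t/τ) = 0.4174.
M(t) = 1547.3 + 564.7 × 0.4174 = 1783.0 t N.

1780 t N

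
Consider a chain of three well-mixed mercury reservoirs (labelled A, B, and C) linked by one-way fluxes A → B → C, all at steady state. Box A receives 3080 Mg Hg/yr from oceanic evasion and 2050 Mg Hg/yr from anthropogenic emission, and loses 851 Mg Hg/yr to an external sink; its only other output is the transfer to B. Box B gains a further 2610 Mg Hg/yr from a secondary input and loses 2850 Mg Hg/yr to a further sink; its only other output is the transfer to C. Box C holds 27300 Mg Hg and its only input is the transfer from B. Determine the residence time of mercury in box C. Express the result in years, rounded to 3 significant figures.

6.76 yr

Box A: F(A→B) = (3080 + 2050) − 851 = 4279.0 Mg Hg/yr.
Box B: F(B→C) = (4279.0 + 2610) − 2850 = 4039.0 Mg Hg/yr.
Box C throughput = its input = 4039.0 Mg Hg/yr; τ = 27300 / 4039.0 = 6.759 yr.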